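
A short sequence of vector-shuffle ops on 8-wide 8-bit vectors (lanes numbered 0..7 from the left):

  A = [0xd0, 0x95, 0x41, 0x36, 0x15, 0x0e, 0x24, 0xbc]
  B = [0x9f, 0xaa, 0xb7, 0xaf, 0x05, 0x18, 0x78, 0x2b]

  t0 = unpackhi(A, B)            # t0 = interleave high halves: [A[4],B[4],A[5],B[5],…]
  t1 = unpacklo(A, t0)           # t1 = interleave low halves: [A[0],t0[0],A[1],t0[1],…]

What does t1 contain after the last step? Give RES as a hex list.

RES = [0xd0, 0x15, 0x95, 0x05, 0x41, 0x0e, 0x36, 0x18]

  t0: 15 05 0e 18 24 78 bc 2b
  t1: d0 15 95 05 41 0e 36 18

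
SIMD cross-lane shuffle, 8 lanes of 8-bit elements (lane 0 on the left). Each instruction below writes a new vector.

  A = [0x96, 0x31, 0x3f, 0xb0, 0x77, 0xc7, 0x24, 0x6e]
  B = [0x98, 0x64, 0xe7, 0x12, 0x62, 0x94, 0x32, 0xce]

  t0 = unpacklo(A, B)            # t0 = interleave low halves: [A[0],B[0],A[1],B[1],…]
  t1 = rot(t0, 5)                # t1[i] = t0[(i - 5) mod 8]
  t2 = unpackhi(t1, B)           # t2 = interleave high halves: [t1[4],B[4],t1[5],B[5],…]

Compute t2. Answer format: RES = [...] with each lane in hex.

t0 = [0x96, 0x98, 0x31, 0x64, 0x3f, 0xe7, 0xb0, 0x12]
t1 = [0x64, 0x3f, 0xe7, 0xb0, 0x12, 0x96, 0x98, 0x31]
t2 = [0x12, 0x62, 0x96, 0x94, 0x98, 0x32, 0x31, 0xce]

RES = [ 0x12  0x62  0x96  0x94  0x98  0x32  0x31  0xce ]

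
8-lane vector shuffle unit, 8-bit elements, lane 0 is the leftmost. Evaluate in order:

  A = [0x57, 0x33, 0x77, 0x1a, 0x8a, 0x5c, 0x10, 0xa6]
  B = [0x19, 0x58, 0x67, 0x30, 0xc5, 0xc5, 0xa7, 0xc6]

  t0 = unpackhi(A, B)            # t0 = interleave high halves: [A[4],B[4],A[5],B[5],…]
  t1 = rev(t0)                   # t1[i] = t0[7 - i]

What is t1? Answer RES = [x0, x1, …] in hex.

RES = [0xc6, 0xa6, 0xa7, 0x10, 0xc5, 0x5c, 0xc5, 0x8a]

t0 = [0x8a, 0xc5, 0x5c, 0xc5, 0x10, 0xa7, 0xa6, 0xc6]
t1 = [0xc6, 0xa6, 0xa7, 0x10, 0xc5, 0x5c, 0xc5, 0x8a]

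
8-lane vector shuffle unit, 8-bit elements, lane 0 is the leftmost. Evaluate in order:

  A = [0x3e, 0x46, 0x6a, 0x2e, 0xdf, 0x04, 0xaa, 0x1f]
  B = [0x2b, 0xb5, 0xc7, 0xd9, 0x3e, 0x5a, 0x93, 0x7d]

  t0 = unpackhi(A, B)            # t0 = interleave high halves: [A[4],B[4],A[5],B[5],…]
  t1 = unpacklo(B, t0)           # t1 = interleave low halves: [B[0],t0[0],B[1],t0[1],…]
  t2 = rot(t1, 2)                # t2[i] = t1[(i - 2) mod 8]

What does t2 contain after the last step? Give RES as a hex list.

RES = [0xd9, 0x5a, 0x2b, 0xdf, 0xb5, 0x3e, 0xc7, 0x04]

t0 = [0xdf, 0x3e, 0x04, 0x5a, 0xaa, 0x93, 0x1f, 0x7d]
t1 = [0x2b, 0xdf, 0xb5, 0x3e, 0xc7, 0x04, 0xd9, 0x5a]
t2 = [0xd9, 0x5a, 0x2b, 0xdf, 0xb5, 0x3e, 0xc7, 0x04]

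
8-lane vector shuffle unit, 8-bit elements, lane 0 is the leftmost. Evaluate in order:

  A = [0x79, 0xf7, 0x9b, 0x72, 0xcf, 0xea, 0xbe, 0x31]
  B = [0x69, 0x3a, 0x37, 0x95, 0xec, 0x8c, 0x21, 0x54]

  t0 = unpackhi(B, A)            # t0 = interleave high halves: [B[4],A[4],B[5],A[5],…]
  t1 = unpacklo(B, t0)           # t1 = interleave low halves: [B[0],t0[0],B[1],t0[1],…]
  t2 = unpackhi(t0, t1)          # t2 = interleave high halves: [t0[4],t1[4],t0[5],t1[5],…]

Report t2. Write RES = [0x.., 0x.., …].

RES = [0x21, 0x37, 0xbe, 0x8c, 0x54, 0x95, 0x31, 0xea]

t0 = [0xec, 0xcf, 0x8c, 0xea, 0x21, 0xbe, 0x54, 0x31]
t1 = [0x69, 0xec, 0x3a, 0xcf, 0x37, 0x8c, 0x95, 0xea]
t2 = [0x21, 0x37, 0xbe, 0x8c, 0x54, 0x95, 0x31, 0xea]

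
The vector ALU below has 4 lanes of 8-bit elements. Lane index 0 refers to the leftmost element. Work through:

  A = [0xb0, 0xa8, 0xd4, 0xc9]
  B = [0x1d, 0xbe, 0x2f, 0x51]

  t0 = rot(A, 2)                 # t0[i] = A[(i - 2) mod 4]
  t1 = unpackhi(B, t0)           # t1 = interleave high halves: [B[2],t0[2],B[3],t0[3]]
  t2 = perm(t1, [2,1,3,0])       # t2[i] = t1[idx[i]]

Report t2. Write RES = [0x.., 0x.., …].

RES = [ 0x51  0xb0  0xa8  0x2f ]

→ t0 |d4|c9|b0|a8|
→ t1 |2f|b0|51|a8|
→ t2 |51|b0|a8|2f|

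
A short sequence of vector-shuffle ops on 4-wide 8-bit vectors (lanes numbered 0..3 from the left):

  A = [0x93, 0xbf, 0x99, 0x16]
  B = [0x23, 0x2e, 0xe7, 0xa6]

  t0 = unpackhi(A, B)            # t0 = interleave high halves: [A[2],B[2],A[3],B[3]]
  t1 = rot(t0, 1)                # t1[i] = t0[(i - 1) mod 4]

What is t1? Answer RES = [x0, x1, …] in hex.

RES = [ 0xa6  0x99  0xe7  0x16 ]

→ t0 |99|e7|16|a6|
→ t1 |a6|99|e7|16|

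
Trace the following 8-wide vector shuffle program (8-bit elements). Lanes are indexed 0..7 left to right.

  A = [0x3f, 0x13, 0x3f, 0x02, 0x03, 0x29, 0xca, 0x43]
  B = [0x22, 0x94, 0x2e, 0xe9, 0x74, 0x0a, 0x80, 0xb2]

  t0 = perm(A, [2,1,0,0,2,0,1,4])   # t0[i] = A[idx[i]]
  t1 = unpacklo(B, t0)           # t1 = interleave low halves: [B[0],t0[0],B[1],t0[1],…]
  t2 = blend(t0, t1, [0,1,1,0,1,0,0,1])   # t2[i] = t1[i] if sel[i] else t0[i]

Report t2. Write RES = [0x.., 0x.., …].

→ t0 |3f|13|3f|3f|3f|3f|13|03|
→ t1 |22|3f|94|13|2e|3f|e9|3f|
→ t2 |3f|3f|94|3f|2e|3f|13|3f|

RES = [ 0x3f  0x3f  0x94  0x3f  0x2e  0x3f  0x13  0x3f ]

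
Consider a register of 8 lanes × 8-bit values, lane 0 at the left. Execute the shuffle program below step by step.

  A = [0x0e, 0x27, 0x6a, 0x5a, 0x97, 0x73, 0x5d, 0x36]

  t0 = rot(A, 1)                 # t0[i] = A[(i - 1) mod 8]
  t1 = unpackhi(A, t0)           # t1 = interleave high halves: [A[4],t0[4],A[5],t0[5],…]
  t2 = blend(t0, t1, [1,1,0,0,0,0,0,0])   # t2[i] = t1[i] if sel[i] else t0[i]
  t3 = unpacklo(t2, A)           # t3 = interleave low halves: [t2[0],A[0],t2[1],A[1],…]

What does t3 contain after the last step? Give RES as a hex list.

→ t0 |36|0e|27|6a|5a|97|73|5d|
→ t1 |97|5a|73|97|5d|73|36|5d|
→ t2 |97|5a|27|6a|5a|97|73|5d|
→ t3 |97|0e|5a|27|27|6a|6a|5a|

RES = [0x97, 0x0e, 0x5a, 0x27, 0x27, 0x6a, 0x6a, 0x5a]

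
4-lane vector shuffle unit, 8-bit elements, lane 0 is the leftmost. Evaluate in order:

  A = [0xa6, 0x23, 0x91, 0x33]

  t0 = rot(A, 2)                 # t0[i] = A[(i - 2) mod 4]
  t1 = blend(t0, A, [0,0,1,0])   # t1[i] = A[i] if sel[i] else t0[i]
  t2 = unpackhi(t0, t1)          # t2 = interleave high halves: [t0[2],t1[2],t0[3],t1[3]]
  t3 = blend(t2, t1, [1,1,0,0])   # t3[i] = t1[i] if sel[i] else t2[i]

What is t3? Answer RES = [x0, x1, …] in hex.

RES = [0x91, 0x33, 0x23, 0x23]

t0 = [0x91, 0x33, 0xa6, 0x23]
t1 = [0x91, 0x33, 0x91, 0x23]
t2 = [0xa6, 0x91, 0x23, 0x23]
t3 = [0x91, 0x33, 0x23, 0x23]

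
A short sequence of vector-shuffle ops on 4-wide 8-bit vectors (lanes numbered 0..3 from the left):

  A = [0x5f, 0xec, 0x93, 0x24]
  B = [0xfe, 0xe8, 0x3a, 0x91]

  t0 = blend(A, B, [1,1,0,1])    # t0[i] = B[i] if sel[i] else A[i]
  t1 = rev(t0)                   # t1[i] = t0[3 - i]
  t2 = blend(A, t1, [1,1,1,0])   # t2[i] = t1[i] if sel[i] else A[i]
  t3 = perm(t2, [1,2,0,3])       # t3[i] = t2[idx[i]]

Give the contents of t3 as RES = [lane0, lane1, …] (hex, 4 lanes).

→ t0 |fe|e8|93|91|
→ t1 |91|93|e8|fe|
→ t2 |91|93|e8|24|
→ t3 |93|e8|91|24|

RES = [0x93, 0xe8, 0x91, 0x24]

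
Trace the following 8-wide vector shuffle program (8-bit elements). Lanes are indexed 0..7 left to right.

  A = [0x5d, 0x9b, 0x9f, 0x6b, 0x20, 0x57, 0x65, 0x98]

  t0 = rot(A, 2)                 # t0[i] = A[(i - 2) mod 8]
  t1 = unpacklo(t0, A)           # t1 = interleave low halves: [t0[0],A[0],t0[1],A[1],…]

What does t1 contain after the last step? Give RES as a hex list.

RES = [ 0x65  0x5d  0x98  0x9b  0x5d  0x9f  0x9b  0x6b ]

  t0: 65 98 5d 9b 9f 6b 20 57
  t1: 65 5d 98 9b 5d 9f 9b 6b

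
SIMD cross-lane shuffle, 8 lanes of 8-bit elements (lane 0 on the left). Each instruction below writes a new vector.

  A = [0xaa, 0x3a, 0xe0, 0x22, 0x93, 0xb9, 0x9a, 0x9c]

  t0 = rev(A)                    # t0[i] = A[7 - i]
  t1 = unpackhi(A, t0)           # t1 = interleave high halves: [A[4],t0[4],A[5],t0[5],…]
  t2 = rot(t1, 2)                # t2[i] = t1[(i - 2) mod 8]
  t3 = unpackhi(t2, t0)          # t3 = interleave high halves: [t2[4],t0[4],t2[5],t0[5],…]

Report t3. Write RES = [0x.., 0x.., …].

t0 = [0x9c, 0x9a, 0xb9, 0x93, 0x22, 0xe0, 0x3a, 0xaa]
t1 = [0x93, 0x22, 0xb9, 0xe0, 0x9a, 0x3a, 0x9c, 0xaa]
t2 = [0x9c, 0xaa, 0x93, 0x22, 0xb9, 0xe0, 0x9a, 0x3a]
t3 = [0xb9, 0x22, 0xe0, 0xe0, 0x9a, 0x3a, 0x3a, 0xaa]

RES = [ 0xb9  0x22  0xe0  0xe0  0x9a  0x3a  0x3a  0xaa ]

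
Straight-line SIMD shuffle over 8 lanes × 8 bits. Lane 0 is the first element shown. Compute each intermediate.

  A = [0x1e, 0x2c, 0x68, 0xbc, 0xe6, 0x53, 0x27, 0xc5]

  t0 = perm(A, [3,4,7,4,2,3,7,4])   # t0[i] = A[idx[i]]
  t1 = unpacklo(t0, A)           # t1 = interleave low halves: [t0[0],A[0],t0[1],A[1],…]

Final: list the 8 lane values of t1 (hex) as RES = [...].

→ t0 |bc|e6|c5|e6|68|bc|c5|e6|
→ t1 |bc|1e|e6|2c|c5|68|e6|bc|

RES = [0xbc, 0x1e, 0xe6, 0x2c, 0xc5, 0x68, 0xe6, 0xbc]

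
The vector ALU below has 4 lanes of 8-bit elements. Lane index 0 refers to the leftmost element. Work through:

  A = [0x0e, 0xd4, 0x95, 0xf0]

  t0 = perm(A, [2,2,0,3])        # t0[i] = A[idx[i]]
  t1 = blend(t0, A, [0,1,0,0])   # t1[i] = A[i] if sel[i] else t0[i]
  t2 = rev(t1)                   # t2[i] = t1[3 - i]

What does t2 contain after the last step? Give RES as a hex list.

RES = [0xf0, 0x0e, 0xd4, 0x95]

→ t0 |95|95|0e|f0|
→ t1 |95|d4|0e|f0|
→ t2 |f0|0e|d4|95|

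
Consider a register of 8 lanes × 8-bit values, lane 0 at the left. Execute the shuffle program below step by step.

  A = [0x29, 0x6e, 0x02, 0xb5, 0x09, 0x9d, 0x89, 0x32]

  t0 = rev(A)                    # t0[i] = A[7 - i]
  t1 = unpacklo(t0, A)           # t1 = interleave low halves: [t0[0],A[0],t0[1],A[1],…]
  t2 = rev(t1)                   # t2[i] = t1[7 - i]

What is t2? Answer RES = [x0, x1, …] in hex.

RES = [ 0xb5  0x09  0x02  0x9d  0x6e  0x89  0x29  0x32 ]

t0 = [0x32, 0x89, 0x9d, 0x09, 0xb5, 0x02, 0x6e, 0x29]
t1 = [0x32, 0x29, 0x89, 0x6e, 0x9d, 0x02, 0x09, 0xb5]
t2 = [0xb5, 0x09, 0x02, 0x9d, 0x6e, 0x89, 0x29, 0x32]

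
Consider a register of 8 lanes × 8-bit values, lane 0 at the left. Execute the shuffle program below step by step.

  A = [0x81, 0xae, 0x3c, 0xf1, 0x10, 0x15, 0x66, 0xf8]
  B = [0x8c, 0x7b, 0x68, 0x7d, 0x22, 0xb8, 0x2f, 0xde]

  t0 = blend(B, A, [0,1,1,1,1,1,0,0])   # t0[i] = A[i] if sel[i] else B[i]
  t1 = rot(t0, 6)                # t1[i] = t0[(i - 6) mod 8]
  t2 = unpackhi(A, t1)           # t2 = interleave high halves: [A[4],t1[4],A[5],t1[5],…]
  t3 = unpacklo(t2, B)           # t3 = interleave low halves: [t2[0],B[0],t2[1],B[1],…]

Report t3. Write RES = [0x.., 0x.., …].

t0 = [0x8c, 0xae, 0x3c, 0xf1, 0x10, 0x15, 0x2f, 0xde]
t1 = [0x3c, 0xf1, 0x10, 0x15, 0x2f, 0xde, 0x8c, 0xae]
t2 = [0x10, 0x2f, 0x15, 0xde, 0x66, 0x8c, 0xf8, 0xae]
t3 = [0x10, 0x8c, 0x2f, 0x7b, 0x15, 0x68, 0xde, 0x7d]

RES = [0x10, 0x8c, 0x2f, 0x7b, 0x15, 0x68, 0xde, 0x7d]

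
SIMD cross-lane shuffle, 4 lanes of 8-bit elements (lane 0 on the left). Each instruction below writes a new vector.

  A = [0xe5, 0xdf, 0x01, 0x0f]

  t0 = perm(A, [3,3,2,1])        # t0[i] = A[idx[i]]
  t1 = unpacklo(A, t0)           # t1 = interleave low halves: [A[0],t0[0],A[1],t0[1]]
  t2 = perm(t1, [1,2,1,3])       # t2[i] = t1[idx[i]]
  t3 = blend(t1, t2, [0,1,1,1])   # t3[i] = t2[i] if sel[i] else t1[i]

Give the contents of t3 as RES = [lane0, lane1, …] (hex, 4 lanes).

→ t0 |0f|0f|01|df|
→ t1 |e5|0f|df|0f|
→ t2 |0f|df|0f|0f|
→ t3 |e5|df|0f|0f|

RES = [0xe5, 0xdf, 0x0f, 0x0f]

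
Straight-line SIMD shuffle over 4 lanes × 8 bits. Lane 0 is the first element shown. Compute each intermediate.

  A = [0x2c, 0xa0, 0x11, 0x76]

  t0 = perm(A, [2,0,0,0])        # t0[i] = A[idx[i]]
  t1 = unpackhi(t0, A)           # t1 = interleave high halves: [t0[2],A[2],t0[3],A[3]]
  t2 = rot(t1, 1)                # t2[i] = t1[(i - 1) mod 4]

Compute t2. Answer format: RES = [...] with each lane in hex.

RES = [0x76, 0x2c, 0x11, 0x2c]

t0 = [0x11, 0x2c, 0x2c, 0x2c]
t1 = [0x2c, 0x11, 0x2c, 0x76]
t2 = [0x76, 0x2c, 0x11, 0x2c]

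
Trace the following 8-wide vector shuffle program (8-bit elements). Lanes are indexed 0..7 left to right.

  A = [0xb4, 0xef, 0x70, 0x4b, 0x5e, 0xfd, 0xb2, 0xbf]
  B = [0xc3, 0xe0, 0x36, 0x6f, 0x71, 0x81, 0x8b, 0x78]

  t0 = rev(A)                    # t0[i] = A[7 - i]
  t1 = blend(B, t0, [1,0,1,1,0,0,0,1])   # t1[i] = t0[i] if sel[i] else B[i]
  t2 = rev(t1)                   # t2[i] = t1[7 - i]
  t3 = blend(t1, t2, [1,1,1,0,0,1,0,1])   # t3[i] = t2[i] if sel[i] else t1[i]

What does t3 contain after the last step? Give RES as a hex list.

→ t0 |bf|b2|fd|5e|4b|70|ef|b4|
→ t1 |bf|e0|fd|5e|71|81|8b|b4|
→ t2 |b4|8b|81|71|5e|fd|e0|bf|
→ t3 |b4|8b|81|5e|71|fd|8b|bf|

RES = [ 0xb4  0x8b  0x81  0x5e  0x71  0xfd  0x8b  0xbf ]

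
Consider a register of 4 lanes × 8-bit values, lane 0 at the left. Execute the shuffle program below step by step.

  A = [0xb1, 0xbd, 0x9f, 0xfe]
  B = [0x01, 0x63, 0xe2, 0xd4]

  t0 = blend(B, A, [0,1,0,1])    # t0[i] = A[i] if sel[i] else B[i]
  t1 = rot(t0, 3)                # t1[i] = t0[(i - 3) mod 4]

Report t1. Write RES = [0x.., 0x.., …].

→ t0 |01|bd|e2|fe|
→ t1 |bd|e2|fe|01|

RES = [0xbd, 0xe2, 0xfe, 0x01]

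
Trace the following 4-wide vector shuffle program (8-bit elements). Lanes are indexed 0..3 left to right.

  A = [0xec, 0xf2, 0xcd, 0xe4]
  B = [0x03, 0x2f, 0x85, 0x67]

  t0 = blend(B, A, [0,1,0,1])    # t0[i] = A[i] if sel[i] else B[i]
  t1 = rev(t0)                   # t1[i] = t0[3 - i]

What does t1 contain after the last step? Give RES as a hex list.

RES = [0xe4, 0x85, 0xf2, 0x03]

  t0: 03 f2 85 e4
  t1: e4 85 f2 03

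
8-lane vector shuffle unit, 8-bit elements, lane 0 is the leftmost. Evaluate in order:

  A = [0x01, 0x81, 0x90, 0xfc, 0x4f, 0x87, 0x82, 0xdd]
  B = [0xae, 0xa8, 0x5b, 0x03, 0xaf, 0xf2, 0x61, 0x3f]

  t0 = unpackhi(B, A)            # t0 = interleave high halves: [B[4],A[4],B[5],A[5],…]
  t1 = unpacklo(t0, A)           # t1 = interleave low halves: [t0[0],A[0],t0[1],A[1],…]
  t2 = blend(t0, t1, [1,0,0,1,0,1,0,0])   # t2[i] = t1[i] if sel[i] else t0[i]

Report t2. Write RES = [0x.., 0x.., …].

RES = [ 0xaf  0x4f  0xf2  0x81  0x61  0x90  0x3f  0xdd ]

  t0: af 4f f2 87 61 82 3f dd
  t1: af 01 4f 81 f2 90 87 fc
  t2: af 4f f2 81 61 90 3f dd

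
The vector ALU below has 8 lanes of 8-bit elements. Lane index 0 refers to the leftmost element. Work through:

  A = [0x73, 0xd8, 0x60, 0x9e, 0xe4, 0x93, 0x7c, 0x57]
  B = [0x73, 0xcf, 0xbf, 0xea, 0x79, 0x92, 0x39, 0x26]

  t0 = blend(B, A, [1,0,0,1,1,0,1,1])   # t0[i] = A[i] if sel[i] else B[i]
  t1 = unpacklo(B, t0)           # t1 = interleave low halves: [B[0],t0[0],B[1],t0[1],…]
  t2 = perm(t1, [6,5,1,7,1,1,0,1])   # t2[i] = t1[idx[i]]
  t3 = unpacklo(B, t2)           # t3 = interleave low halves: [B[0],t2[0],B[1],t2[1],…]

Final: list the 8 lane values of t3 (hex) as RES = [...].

RES = [ 0x73  0xea  0xcf  0xbf  0xbf  0x73  0xea  0x9e ]

  t0: 73 cf bf 9e e4 92 7c 57
  t1: 73 73 cf cf bf bf ea 9e
  t2: ea bf 73 9e 73 73 73 73
  t3: 73 ea cf bf bf 73 ea 9e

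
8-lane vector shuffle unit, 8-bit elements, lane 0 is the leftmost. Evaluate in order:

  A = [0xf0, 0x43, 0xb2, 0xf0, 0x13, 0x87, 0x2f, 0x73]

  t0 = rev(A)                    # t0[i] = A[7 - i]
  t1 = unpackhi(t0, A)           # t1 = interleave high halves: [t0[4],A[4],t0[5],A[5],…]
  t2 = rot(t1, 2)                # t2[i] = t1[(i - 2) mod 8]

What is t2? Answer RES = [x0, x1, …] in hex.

RES = [0xf0, 0x73, 0xf0, 0x13, 0xb2, 0x87, 0x43, 0x2f]

→ t0 |73|2f|87|13|f0|b2|43|f0|
→ t1 |f0|13|b2|87|43|2f|f0|73|
→ t2 |f0|73|f0|13|b2|87|43|2f|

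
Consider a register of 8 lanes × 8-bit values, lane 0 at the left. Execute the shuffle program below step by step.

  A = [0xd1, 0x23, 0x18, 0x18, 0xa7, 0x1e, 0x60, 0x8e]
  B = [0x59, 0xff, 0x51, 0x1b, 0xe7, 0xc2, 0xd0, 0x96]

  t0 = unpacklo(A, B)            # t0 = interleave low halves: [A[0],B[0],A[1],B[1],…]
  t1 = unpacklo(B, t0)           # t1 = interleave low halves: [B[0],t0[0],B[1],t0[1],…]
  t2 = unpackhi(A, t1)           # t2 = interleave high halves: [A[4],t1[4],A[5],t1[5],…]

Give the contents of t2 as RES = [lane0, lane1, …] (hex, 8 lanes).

t0 = [0xd1, 0x59, 0x23, 0xff, 0x18, 0x51, 0x18, 0x1b]
t1 = [0x59, 0xd1, 0xff, 0x59, 0x51, 0x23, 0x1b, 0xff]
t2 = [0xa7, 0x51, 0x1e, 0x23, 0x60, 0x1b, 0x8e, 0xff]

RES = [0xa7, 0x51, 0x1e, 0x23, 0x60, 0x1b, 0x8e, 0xff]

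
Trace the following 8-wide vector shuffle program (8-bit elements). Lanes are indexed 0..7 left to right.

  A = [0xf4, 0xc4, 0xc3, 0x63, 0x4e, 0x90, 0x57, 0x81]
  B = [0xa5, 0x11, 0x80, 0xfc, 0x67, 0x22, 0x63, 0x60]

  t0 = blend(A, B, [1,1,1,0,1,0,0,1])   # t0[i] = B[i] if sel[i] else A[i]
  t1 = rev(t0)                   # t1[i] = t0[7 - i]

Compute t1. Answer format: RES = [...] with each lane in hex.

RES = [ 0x60  0x57  0x90  0x67  0x63  0x80  0x11  0xa5 ]

t0 = [0xa5, 0x11, 0x80, 0x63, 0x67, 0x90, 0x57, 0x60]
t1 = [0x60, 0x57, 0x90, 0x67, 0x63, 0x80, 0x11, 0xa5]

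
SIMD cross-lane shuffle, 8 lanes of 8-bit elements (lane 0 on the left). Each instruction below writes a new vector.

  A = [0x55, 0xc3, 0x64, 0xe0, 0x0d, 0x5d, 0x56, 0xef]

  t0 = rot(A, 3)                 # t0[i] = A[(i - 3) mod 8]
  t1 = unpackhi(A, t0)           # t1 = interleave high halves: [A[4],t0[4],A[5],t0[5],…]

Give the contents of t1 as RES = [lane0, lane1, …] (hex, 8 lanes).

  t0: 5d 56 ef 55 c3 64 e0 0d
  t1: 0d c3 5d 64 56 e0 ef 0d

RES = [0x0d, 0xc3, 0x5d, 0x64, 0x56, 0xe0, 0xef, 0x0d]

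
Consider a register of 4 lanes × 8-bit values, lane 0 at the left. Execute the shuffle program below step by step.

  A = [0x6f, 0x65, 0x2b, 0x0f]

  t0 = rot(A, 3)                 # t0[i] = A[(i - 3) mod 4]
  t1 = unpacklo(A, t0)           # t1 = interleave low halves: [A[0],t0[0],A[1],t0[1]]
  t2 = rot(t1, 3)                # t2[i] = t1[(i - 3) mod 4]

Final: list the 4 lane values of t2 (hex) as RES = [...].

RES = [ 0x65  0x65  0x2b  0x6f ]

t0 = [0x65, 0x2b, 0x0f, 0x6f]
t1 = [0x6f, 0x65, 0x65, 0x2b]
t2 = [0x65, 0x65, 0x2b, 0x6f]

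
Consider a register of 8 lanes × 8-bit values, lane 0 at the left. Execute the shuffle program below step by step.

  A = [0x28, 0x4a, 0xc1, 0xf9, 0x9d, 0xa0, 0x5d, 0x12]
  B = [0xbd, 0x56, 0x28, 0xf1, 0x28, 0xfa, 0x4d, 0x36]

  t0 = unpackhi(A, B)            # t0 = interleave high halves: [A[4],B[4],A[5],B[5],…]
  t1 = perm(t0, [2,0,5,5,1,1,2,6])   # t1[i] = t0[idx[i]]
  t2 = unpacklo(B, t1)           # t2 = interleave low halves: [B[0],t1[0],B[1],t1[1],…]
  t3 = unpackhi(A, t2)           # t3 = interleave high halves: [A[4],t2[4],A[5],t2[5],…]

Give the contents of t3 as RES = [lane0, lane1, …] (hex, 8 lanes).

→ t0 |9d|28|a0|fa|5d|4d|12|36|
→ t1 |a0|9d|4d|4d|28|28|a0|12|
→ t2 |bd|a0|56|9d|28|4d|f1|4d|
→ t3 |9d|28|a0|4d|5d|f1|12|4d|

RES = [0x9d, 0x28, 0xa0, 0x4d, 0x5d, 0xf1, 0x12, 0x4d]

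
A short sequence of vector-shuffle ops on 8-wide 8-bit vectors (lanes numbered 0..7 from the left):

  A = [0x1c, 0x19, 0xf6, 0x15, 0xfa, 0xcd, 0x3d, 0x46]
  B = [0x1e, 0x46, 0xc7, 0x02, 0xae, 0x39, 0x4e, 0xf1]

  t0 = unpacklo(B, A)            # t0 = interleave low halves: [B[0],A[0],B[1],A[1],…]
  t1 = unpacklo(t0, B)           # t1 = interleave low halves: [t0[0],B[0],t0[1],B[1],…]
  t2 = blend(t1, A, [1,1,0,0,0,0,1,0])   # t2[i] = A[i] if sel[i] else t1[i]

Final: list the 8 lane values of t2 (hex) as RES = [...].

RES = [ 0x1c  0x19  0x1c  0x46  0x46  0xc7  0x3d  0x02 ]

  t0: 1e 1c 46 19 c7 f6 02 15
  t1: 1e 1e 1c 46 46 c7 19 02
  t2: 1c 19 1c 46 46 c7 3d 02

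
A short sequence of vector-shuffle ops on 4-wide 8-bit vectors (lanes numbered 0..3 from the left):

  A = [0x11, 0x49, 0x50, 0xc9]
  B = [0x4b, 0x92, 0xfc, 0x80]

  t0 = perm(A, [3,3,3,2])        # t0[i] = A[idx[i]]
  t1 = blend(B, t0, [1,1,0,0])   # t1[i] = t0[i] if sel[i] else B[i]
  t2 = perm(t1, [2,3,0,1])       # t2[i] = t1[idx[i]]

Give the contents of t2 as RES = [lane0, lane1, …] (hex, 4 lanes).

t0 = [0xc9, 0xc9, 0xc9, 0x50]
t1 = [0xc9, 0xc9, 0xfc, 0x80]
t2 = [0xfc, 0x80, 0xc9, 0xc9]

RES = [0xfc, 0x80, 0xc9, 0xc9]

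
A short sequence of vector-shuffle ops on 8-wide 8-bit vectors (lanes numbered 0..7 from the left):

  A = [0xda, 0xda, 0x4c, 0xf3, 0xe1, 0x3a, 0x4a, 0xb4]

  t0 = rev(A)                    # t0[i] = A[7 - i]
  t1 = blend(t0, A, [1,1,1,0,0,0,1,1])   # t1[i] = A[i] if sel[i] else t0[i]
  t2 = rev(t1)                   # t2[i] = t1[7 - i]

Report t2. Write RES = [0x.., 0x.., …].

→ t0 |b4|4a|3a|e1|f3|4c|da|da|
→ t1 |da|da|4c|e1|f3|4c|4a|b4|
→ t2 |b4|4a|4c|f3|e1|4c|da|da|

RES = [ 0xb4  0x4a  0x4c  0xf3  0xe1  0x4c  0xda  0xda ]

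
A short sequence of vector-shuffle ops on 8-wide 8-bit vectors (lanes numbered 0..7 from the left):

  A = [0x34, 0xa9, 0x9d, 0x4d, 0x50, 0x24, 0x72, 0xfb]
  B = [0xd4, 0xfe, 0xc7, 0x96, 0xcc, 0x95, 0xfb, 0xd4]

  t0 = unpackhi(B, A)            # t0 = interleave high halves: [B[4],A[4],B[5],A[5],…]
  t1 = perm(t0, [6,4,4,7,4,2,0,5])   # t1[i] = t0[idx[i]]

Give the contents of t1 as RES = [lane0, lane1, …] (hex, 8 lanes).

→ t0 |cc|50|95|24|fb|72|d4|fb|
→ t1 |d4|fb|fb|fb|fb|95|cc|72|

RES = [ 0xd4  0xfb  0xfb  0xfb  0xfb  0x95  0xcc  0x72 ]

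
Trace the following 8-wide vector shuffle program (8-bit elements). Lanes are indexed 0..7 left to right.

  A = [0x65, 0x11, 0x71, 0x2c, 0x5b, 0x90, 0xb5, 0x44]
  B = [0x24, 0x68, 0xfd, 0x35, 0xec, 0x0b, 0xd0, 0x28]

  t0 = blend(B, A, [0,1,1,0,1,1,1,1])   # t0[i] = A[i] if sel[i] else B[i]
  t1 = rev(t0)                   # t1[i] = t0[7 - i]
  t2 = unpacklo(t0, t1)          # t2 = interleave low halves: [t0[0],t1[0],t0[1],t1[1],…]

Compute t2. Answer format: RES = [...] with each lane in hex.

RES = [0x24, 0x44, 0x11, 0xb5, 0x71, 0x90, 0x35, 0x5b]

→ t0 |24|11|71|35|5b|90|b5|44|
→ t1 |44|b5|90|5b|35|71|11|24|
→ t2 |24|44|11|b5|71|90|35|5b|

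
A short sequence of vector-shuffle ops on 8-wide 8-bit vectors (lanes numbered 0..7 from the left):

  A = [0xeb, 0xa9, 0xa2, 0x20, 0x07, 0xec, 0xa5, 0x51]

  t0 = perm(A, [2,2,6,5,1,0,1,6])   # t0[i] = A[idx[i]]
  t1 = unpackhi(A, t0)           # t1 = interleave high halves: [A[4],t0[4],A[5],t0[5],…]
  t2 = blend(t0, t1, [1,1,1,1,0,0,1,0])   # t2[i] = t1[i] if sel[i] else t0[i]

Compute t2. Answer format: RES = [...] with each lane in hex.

RES = [0x07, 0xa9, 0xec, 0xeb, 0xa9, 0xeb, 0x51, 0xa5]

t0 = [0xa2, 0xa2, 0xa5, 0xec, 0xa9, 0xeb, 0xa9, 0xa5]
t1 = [0x07, 0xa9, 0xec, 0xeb, 0xa5, 0xa9, 0x51, 0xa5]
t2 = [0x07, 0xa9, 0xec, 0xeb, 0xa9, 0xeb, 0x51, 0xa5]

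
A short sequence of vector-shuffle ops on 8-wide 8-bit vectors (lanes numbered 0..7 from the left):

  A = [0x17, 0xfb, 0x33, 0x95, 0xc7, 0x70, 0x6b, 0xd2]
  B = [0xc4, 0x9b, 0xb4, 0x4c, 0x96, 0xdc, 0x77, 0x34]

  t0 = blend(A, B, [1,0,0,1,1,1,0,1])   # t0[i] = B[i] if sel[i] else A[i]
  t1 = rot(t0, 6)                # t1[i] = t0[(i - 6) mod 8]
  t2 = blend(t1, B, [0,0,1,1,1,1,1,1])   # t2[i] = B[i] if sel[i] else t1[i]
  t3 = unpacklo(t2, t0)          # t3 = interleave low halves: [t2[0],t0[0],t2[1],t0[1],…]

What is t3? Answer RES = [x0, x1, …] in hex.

RES = [ 0x33  0xc4  0x4c  0xfb  0xb4  0x33  0x4c  0x4c ]

t0 = [0xc4, 0xfb, 0x33, 0x4c, 0x96, 0xdc, 0x6b, 0x34]
t1 = [0x33, 0x4c, 0x96, 0xdc, 0x6b, 0x34, 0xc4, 0xfb]
t2 = [0x33, 0x4c, 0xb4, 0x4c, 0x96, 0xdc, 0x77, 0x34]
t3 = [0x33, 0xc4, 0x4c, 0xfb, 0xb4, 0x33, 0x4c, 0x4c]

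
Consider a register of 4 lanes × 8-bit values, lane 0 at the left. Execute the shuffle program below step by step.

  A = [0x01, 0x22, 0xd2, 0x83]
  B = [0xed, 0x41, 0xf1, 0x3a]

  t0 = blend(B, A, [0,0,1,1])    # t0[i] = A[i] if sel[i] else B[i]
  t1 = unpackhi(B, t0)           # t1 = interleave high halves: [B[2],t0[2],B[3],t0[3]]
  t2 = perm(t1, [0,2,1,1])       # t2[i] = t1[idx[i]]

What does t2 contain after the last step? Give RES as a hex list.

RES = [ 0xf1  0x3a  0xd2  0xd2 ]

  t0: ed 41 d2 83
  t1: f1 d2 3a 83
  t2: f1 3a d2 d2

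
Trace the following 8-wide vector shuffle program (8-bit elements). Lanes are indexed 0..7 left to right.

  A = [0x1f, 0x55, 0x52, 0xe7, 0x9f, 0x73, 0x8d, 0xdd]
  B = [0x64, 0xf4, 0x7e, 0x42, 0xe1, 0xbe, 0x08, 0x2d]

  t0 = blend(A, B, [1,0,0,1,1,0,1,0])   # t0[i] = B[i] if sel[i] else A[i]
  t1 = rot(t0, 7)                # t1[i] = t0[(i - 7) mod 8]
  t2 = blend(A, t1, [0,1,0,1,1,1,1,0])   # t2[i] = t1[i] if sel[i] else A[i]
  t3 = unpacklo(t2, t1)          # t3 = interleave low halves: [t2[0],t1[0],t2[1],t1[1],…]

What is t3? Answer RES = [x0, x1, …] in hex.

RES = [0x1f, 0x55, 0x52, 0x52, 0x52, 0x42, 0xe1, 0xe1]

→ t0 |64|55|52|42|e1|73|08|dd|
→ t1 |55|52|42|e1|73|08|dd|64|
→ t2 |1f|52|52|e1|73|08|dd|dd|
→ t3 |1f|55|52|52|52|42|e1|e1|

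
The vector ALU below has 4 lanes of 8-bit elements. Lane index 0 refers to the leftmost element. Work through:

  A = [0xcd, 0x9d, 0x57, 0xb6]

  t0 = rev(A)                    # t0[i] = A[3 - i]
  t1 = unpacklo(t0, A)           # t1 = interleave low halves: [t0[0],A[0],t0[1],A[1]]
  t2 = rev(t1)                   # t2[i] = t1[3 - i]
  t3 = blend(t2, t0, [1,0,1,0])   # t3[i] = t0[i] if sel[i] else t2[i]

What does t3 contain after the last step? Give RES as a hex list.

RES = [0xb6, 0x57, 0x9d, 0xb6]

t0 = [0xb6, 0x57, 0x9d, 0xcd]
t1 = [0xb6, 0xcd, 0x57, 0x9d]
t2 = [0x9d, 0x57, 0xcd, 0xb6]
t3 = [0xb6, 0x57, 0x9d, 0xb6]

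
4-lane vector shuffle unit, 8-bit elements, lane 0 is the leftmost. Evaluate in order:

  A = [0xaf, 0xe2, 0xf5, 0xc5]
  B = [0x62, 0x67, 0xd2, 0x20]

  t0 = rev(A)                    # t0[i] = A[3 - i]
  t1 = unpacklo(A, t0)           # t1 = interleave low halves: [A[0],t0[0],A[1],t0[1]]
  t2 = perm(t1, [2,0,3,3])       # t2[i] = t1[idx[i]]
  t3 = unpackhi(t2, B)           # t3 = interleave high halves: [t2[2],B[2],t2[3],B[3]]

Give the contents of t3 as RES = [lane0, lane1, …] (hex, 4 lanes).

  t0: c5 f5 e2 af
  t1: af c5 e2 f5
  t2: e2 af f5 f5
  t3: f5 d2 f5 20

RES = [0xf5, 0xd2, 0xf5, 0x20]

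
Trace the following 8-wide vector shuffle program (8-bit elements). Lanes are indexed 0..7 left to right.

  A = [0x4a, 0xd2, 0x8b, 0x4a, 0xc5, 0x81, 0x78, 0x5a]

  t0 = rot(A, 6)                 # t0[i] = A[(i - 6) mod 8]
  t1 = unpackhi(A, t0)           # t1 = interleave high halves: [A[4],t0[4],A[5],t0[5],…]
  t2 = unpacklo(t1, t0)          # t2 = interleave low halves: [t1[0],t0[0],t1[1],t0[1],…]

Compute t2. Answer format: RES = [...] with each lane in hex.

  t0: 8b 4a c5 81 78 5a 4a d2
  t1: c5 78 81 5a 78 4a 5a d2
  t2: c5 8b 78 4a 81 c5 5a 81

RES = [0xc5, 0x8b, 0x78, 0x4a, 0x81, 0xc5, 0x5a, 0x81]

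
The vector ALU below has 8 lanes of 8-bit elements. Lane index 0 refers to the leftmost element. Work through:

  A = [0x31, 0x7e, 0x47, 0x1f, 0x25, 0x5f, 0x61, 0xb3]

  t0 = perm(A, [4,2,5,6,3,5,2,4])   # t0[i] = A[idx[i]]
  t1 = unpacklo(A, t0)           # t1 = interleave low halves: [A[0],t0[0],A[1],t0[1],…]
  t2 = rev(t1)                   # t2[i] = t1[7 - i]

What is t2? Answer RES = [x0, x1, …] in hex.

  t0: 25 47 5f 61 1f 5f 47 25
  t1: 31 25 7e 47 47 5f 1f 61
  t2: 61 1f 5f 47 47 7e 25 31

RES = [ 0x61  0x1f  0x5f  0x47  0x47  0x7e  0x25  0x31 ]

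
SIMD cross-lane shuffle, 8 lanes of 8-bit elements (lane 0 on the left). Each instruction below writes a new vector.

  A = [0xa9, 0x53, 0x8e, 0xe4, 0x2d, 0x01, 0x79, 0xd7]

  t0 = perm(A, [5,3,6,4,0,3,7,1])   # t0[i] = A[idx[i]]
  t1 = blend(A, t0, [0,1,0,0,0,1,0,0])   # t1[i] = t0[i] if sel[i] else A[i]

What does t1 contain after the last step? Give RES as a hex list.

  t0: 01 e4 79 2d a9 e4 d7 53
  t1: a9 e4 8e e4 2d e4 79 d7

RES = [ 0xa9  0xe4  0x8e  0xe4  0x2d  0xe4  0x79  0xd7 ]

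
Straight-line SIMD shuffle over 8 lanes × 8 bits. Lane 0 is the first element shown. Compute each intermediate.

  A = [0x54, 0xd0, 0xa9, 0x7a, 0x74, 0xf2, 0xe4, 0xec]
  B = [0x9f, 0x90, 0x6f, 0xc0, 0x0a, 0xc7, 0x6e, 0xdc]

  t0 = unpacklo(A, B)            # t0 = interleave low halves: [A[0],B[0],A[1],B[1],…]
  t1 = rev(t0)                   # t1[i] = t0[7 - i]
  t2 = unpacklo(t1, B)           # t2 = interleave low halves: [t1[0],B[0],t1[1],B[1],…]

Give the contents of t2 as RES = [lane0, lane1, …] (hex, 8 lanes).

RES = [0xc0, 0x9f, 0x7a, 0x90, 0x6f, 0x6f, 0xa9, 0xc0]

  t0: 54 9f d0 90 a9 6f 7a c0
  t1: c0 7a 6f a9 90 d0 9f 54
  t2: c0 9f 7a 90 6f 6f a9 c0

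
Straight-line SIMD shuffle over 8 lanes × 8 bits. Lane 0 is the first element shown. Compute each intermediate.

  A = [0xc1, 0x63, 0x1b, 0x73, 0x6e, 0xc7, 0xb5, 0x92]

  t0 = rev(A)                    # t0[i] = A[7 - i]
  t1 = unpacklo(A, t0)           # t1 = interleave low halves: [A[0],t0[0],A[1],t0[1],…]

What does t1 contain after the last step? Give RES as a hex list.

RES = [ 0xc1  0x92  0x63  0xb5  0x1b  0xc7  0x73  0x6e ]

t0 = [0x92, 0xb5, 0xc7, 0x6e, 0x73, 0x1b, 0x63, 0xc1]
t1 = [0xc1, 0x92, 0x63, 0xb5, 0x1b, 0xc7, 0x73, 0x6e]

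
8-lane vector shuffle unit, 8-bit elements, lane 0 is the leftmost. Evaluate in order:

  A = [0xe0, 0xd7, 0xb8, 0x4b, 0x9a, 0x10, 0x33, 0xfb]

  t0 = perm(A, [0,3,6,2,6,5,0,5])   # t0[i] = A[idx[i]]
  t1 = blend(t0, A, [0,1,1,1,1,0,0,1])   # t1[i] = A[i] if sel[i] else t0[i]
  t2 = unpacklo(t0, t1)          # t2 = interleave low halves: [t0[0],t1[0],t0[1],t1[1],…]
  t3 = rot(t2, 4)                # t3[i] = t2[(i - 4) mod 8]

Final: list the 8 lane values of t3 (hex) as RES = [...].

  t0: e0 4b 33 b8 33 10 e0 10
  t1: e0 d7 b8 4b 9a 10 e0 fb
  t2: e0 e0 4b d7 33 b8 b8 4b
  t3: 33 b8 b8 4b e0 e0 4b d7

RES = [ 0x33  0xb8  0xb8  0x4b  0xe0  0xe0  0x4b  0xd7 ]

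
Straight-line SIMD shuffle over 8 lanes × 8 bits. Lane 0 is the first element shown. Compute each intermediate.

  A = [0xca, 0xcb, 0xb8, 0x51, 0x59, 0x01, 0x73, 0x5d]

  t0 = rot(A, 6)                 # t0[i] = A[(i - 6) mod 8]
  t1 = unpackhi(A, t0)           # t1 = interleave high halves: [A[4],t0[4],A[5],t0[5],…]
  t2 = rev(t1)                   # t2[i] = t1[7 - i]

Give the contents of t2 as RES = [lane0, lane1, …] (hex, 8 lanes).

→ t0 |b8|51|59|01|73|5d|ca|cb|
→ t1 |59|73|01|5d|73|ca|5d|cb|
→ t2 |cb|5d|ca|73|5d|01|73|59|

RES = [0xcb, 0x5d, 0xca, 0x73, 0x5d, 0x01, 0x73, 0x59]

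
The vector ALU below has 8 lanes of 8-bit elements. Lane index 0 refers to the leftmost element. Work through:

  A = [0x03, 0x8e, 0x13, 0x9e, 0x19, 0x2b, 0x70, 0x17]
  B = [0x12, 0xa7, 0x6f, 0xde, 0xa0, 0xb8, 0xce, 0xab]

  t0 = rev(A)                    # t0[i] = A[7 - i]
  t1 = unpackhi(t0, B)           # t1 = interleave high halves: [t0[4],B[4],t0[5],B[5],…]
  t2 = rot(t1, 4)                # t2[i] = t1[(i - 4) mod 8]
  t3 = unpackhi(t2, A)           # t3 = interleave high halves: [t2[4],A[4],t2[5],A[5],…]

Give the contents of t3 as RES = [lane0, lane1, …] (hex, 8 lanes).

  t0: 17 70 2b 19 9e 13 8e 03
  t1: 9e a0 13 b8 8e ce 03 ab
  t2: 8e ce 03 ab 9e a0 13 b8
  t3: 9e 19 a0 2b 13 70 b8 17

RES = [0x9e, 0x19, 0xa0, 0x2b, 0x13, 0x70, 0xb8, 0x17]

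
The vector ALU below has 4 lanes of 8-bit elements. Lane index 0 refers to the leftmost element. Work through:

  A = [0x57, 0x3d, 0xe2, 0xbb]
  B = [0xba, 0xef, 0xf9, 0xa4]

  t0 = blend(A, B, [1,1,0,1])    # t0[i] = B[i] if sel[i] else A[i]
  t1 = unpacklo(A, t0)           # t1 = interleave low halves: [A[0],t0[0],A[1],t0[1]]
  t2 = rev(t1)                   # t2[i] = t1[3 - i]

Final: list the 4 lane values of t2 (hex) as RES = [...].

RES = [0xef, 0x3d, 0xba, 0x57]

t0 = [0xba, 0xef, 0xe2, 0xa4]
t1 = [0x57, 0xba, 0x3d, 0xef]
t2 = [0xef, 0x3d, 0xba, 0x57]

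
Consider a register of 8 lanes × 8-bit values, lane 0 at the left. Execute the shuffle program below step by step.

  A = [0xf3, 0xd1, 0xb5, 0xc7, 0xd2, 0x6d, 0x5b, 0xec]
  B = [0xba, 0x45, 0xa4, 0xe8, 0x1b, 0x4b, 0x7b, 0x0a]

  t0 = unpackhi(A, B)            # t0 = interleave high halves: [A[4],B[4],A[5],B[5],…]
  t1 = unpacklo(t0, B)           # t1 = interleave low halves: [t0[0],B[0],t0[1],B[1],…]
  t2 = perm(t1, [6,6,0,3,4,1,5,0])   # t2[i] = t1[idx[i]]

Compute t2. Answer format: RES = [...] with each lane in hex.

RES = [ 0x4b  0x4b  0xd2  0x45  0x6d  0xba  0xa4  0xd2 ]

t0 = [0xd2, 0x1b, 0x6d, 0x4b, 0x5b, 0x7b, 0xec, 0x0a]
t1 = [0xd2, 0xba, 0x1b, 0x45, 0x6d, 0xa4, 0x4b, 0xe8]
t2 = [0x4b, 0x4b, 0xd2, 0x45, 0x6d, 0xba, 0xa4, 0xd2]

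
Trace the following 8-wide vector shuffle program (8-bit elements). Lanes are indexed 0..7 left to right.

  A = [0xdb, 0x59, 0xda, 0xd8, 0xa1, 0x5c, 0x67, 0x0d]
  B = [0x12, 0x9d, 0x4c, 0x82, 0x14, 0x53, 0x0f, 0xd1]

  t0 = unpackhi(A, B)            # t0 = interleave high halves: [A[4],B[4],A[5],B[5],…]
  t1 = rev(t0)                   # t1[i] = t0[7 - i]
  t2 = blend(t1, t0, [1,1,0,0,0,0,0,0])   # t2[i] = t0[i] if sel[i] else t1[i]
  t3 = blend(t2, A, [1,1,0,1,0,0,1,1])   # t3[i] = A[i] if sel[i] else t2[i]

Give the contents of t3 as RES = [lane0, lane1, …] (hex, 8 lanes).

RES = [0xdb, 0x59, 0x0f, 0xd8, 0x53, 0x5c, 0x67, 0x0d]

  t0: a1 14 5c 53 67 0f 0d d1
  t1: d1 0d 0f 67 53 5c 14 a1
  t2: a1 14 0f 67 53 5c 14 a1
  t3: db 59 0f d8 53 5c 67 0d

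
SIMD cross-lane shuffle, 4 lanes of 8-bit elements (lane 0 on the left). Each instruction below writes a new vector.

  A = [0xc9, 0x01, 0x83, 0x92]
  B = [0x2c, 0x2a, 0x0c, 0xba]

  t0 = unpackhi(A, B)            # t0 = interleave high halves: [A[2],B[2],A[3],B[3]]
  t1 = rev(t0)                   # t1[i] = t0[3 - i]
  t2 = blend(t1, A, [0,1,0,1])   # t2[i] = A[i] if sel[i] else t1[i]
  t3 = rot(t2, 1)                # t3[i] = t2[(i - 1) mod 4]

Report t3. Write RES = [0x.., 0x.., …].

→ t0 |83|0c|92|ba|
→ t1 |ba|92|0c|83|
→ t2 |ba|01|0c|92|
→ t3 |92|ba|01|0c|

RES = [ 0x92  0xba  0x01  0x0c ]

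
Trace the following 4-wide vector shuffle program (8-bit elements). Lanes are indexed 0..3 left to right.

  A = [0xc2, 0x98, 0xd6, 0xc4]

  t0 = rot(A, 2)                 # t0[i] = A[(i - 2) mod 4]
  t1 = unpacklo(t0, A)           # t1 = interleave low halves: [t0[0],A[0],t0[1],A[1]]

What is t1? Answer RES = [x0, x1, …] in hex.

→ t0 |d6|c4|c2|98|
→ t1 |d6|c2|c4|98|

RES = [0xd6, 0xc2, 0xc4, 0x98]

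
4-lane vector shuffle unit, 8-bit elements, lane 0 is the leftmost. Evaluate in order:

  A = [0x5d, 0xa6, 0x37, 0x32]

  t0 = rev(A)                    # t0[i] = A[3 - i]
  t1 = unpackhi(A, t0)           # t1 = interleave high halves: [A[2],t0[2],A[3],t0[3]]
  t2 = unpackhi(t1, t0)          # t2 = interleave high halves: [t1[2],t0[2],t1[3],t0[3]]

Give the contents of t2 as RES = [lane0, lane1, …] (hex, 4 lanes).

→ t0 |32|37|a6|5d|
→ t1 |37|a6|32|5d|
→ t2 |32|a6|5d|5d|

RES = [0x32, 0xa6, 0x5d, 0x5d]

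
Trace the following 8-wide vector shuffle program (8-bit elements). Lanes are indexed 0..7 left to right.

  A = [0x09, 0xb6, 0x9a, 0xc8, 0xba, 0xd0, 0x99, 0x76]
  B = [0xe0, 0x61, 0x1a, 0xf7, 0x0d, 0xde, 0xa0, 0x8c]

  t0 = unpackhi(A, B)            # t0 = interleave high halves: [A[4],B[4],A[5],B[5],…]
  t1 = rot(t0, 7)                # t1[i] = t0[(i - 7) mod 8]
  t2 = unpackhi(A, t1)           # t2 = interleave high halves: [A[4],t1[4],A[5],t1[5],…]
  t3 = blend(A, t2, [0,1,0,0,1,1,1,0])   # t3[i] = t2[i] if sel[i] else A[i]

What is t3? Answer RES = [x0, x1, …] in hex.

RES = [0x09, 0xa0, 0x9a, 0xc8, 0x99, 0x8c, 0x76, 0x76]

  t0: ba 0d d0 de 99 a0 76 8c
  t1: 0d d0 de 99 a0 76 8c ba
  t2: ba a0 d0 76 99 8c 76 ba
  t3: 09 a0 9a c8 99 8c 76 76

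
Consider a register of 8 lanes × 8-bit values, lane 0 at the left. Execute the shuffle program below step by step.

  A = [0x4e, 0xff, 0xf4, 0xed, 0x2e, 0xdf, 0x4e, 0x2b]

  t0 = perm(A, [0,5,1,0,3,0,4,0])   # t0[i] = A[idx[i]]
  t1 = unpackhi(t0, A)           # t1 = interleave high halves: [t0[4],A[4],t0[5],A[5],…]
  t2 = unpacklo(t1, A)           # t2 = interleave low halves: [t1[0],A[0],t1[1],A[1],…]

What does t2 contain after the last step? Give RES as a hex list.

RES = [ 0xed  0x4e  0x2e  0xff  0x4e  0xf4  0xdf  0xed ]

t0 = [0x4e, 0xdf, 0xff, 0x4e, 0xed, 0x4e, 0x2e, 0x4e]
t1 = [0xed, 0x2e, 0x4e, 0xdf, 0x2e, 0x4e, 0x4e, 0x2b]
t2 = [0xed, 0x4e, 0x2e, 0xff, 0x4e, 0xf4, 0xdf, 0xed]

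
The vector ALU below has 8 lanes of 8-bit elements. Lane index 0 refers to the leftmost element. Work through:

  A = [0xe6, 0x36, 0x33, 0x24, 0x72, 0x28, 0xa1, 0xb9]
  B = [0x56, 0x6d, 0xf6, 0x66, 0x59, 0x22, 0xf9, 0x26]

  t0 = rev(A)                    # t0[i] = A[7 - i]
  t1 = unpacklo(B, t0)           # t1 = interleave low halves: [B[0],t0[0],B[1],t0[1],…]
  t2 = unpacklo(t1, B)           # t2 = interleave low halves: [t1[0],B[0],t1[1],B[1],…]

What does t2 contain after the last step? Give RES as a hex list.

RES = [0x56, 0x56, 0xb9, 0x6d, 0x6d, 0xf6, 0xa1, 0x66]

  t0: b9 a1 28 72 24 33 36 e6
  t1: 56 b9 6d a1 f6 28 66 72
  t2: 56 56 b9 6d 6d f6 a1 66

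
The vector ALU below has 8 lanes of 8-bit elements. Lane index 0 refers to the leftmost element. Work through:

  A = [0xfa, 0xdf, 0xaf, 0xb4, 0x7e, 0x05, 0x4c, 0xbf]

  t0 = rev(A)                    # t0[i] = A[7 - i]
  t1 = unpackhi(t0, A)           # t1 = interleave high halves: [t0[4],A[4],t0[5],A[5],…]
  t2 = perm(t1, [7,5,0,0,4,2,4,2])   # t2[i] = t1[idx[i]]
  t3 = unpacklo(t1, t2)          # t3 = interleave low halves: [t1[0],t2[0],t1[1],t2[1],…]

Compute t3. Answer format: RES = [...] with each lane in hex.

  t0: bf 4c 05 7e b4 af df fa
  t1: b4 7e af 05 df 4c fa bf
  t2: bf 4c b4 b4 df af df af
  t3: b4 bf 7e 4c af b4 05 b4

RES = [ 0xb4  0xbf  0x7e  0x4c  0xaf  0xb4  0x05  0xb4 ]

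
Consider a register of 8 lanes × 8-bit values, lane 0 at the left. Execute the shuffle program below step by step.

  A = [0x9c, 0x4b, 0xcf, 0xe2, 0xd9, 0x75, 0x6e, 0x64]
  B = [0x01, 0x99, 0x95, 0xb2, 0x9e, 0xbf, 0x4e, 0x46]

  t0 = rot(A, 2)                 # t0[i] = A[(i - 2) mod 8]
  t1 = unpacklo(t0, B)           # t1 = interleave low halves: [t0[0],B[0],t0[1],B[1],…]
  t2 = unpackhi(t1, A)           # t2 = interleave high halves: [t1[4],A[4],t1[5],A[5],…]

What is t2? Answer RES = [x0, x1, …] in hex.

  t0: 6e 64 9c 4b cf e2 d9 75
  t1: 6e 01 64 99 9c 95 4b b2
  t2: 9c d9 95 75 4b 6e b2 64

RES = [ 0x9c  0xd9  0x95  0x75  0x4b  0x6e  0xb2  0x64 ]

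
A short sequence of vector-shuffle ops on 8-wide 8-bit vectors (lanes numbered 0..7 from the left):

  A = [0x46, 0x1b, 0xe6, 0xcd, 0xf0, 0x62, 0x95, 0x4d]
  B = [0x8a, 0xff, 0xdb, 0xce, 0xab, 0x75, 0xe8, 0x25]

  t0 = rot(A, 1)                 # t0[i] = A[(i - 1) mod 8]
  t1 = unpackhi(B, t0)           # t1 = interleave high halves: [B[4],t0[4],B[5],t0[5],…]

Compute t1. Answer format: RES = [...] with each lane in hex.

t0 = [0x4d, 0x46, 0x1b, 0xe6, 0xcd, 0xf0, 0x62, 0x95]
t1 = [0xab, 0xcd, 0x75, 0xf0, 0xe8, 0x62, 0x25, 0x95]

RES = [ 0xab  0xcd  0x75  0xf0  0xe8  0x62  0x25  0x95 ]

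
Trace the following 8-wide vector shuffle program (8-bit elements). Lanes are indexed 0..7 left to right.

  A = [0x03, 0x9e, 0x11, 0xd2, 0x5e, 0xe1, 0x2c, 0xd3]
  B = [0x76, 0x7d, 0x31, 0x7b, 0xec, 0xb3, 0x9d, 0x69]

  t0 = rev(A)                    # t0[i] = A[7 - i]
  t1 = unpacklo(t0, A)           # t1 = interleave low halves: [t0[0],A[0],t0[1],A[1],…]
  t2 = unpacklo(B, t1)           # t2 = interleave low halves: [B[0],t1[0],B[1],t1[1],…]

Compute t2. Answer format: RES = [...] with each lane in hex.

RES = [ 0x76  0xd3  0x7d  0x03  0x31  0x2c  0x7b  0x9e ]

t0 = [0xd3, 0x2c, 0xe1, 0x5e, 0xd2, 0x11, 0x9e, 0x03]
t1 = [0xd3, 0x03, 0x2c, 0x9e, 0xe1, 0x11, 0x5e, 0xd2]
t2 = [0x76, 0xd3, 0x7d, 0x03, 0x31, 0x2c, 0x7b, 0x9e]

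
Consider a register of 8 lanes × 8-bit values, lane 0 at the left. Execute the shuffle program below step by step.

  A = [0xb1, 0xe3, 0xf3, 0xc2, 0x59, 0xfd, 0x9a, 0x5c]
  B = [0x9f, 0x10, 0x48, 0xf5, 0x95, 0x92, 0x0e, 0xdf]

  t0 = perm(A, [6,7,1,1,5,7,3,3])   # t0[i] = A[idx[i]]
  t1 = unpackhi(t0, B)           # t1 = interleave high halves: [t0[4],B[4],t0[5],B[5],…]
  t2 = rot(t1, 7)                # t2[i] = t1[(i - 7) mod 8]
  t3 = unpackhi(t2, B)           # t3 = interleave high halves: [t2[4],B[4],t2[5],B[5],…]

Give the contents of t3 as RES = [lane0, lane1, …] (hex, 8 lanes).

RES = [0x0e, 0x95, 0xc2, 0x92, 0xdf, 0x0e, 0xfd, 0xdf]

  t0: 9a 5c e3 e3 fd 5c c2 c2
  t1: fd 95 5c 92 c2 0e c2 df
  t2: 95 5c 92 c2 0e c2 df fd
  t3: 0e 95 c2 92 df 0e fd df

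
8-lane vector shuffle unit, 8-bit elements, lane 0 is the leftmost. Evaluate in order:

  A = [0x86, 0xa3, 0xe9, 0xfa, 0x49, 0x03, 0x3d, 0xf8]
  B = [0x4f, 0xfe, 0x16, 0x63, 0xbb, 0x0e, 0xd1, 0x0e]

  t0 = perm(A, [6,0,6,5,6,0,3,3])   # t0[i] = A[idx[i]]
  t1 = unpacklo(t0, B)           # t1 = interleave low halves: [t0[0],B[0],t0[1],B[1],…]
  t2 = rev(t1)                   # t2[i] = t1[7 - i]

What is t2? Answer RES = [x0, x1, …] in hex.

t0 = [0x3d, 0x86, 0x3d, 0x03, 0x3d, 0x86, 0xfa, 0xfa]
t1 = [0x3d, 0x4f, 0x86, 0xfe, 0x3d, 0x16, 0x03, 0x63]
t2 = [0x63, 0x03, 0x16, 0x3d, 0xfe, 0x86, 0x4f, 0x3d]

RES = [ 0x63  0x03  0x16  0x3d  0xfe  0x86  0x4f  0x3d ]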